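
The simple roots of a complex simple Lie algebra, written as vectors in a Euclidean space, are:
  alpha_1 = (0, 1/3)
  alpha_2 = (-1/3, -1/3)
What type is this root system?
B_2 (so(5))

Compute the Cartan integers a_ij = 2(alpha_i, alpha_j)/(alpha_j, alpha_j); the resulting 2x2 Cartan matrix is
[[2, -1], [-2, 2]].
The roots have two lengths (squared-length ratio 2:1); the short ones are alpha_{1}. The associated Dynkin diagram is a chain of 2 nodes with a double edge at one end; the terminal node there is the unique short simple root (B_2), so the type is B_2 (the algebra so(5)).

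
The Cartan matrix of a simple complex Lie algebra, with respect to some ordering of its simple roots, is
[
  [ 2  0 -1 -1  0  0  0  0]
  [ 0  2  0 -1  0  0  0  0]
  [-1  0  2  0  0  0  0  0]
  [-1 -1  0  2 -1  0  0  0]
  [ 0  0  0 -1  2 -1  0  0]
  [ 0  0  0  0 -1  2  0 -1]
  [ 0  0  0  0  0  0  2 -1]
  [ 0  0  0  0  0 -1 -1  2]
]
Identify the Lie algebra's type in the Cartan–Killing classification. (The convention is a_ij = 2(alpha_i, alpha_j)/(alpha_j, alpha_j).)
The matrix has rank 8 with 2's on the diagonal. Reading the off-diagonal entries as Dynkin edges (a single edge where a_ij = a_ji = -1; a double or triple edge where a_ij * a_ji = 2 or 3), the diagram is a chain of 7 nodes with one extra node attached to the third node from one end (E_8). One simple-root ordering that puts it in standard form is (alpha_3, alpha_2, alpha_1, alpha_4, alpha_5, alpha_6, alpha_8, alpha_7). So the algebra is type E_8.

E_8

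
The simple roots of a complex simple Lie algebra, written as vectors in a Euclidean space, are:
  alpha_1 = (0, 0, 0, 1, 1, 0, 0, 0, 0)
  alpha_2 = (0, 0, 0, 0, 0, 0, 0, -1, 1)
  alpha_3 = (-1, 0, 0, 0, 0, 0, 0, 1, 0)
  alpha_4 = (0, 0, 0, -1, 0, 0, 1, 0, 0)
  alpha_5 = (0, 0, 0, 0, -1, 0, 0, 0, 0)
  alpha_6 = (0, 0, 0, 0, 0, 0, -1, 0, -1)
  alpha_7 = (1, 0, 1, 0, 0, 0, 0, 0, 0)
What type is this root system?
B_7 (so(15))

Compute the Cartan integers a_ij = 2(alpha_i, alpha_j)/(alpha_j, alpha_j); the resulting 7x7 Cartan matrix is
[[2, 0, 0, -1, -2, 0, 0], [0, 2, -1, 0, 0, -1, 0], [0, -1, 2, 0, 0, 0, -1], [-1, 0, 0, 2, 0, -1, 0], [-1, 0, 0, 0, 2, 0, 0], [0, -1, 0, -1, 0, 2, 0], [0, 0, -1, 0, 0, 0, 2]].
The roots have two lengths (squared-length ratio 2:1); the short ones are alpha_{5}. The associated Dynkin diagram is a chain of 7 nodes with a double edge at one end; the terminal node there is the unique short simple root (B_7), so the type is B_7 (the algebra so(15)).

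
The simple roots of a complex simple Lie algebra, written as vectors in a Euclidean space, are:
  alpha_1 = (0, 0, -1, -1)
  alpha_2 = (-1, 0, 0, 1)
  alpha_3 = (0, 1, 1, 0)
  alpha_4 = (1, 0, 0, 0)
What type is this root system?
B_4

Compute the Cartan integers a_ij = 2(alpha_i, alpha_j)/(alpha_j, alpha_j); the resulting 4x4 Cartan matrix is
[[2, -1, -1, 0], [-1, 2, 0, -2], [-1, 0, 2, 0], [0, -1, 0, 2]].
The roots have two lengths (squared-length ratio 2:1); the short ones are alpha_{4}. The associated Dynkin diagram is a chain of 4 nodes with a double edge at one end; the terminal node there is the unique short simple root (B_4), so the type is B_4 (the algebra so(9)).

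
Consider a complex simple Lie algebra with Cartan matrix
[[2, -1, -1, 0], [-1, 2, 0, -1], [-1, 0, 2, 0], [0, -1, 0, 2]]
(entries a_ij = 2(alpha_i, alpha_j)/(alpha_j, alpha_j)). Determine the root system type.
A_4 (sl(5))

The matrix has rank 4 with 2's on the diagonal. Reading the off-diagonal entries as Dynkin edges (a single edge where a_ij = a_ji = -1; a double or triple edge where a_ij * a_ji = 2 or 3), the diagram is a chain of 4 nodes with single edges (A_4). One simple-root ordering that puts it in standard form is (alpha_4, alpha_2, alpha_1, alpha_3). So the algebra is type A_4, i.e. sl(5).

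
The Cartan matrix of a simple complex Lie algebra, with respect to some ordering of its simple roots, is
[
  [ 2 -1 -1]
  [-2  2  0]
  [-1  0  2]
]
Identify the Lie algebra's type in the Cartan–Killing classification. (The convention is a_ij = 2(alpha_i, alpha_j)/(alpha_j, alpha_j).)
The matrix has rank 3 with 2's on the diagonal. Reading the off-diagonal entries as Dynkin edges (a single edge where a_ij = a_ji = -1; a double or triple edge where a_ij * a_ji = 2 or 3), the diagram is a chain of 3 nodes with a double edge at one end; the terminal node there is the unique long simple root (C_3). One simple-root ordering that puts it in standard form is (alpha_3, alpha_1, alpha_2). So the algebra is type C_3, i.e. sp(6).

C_3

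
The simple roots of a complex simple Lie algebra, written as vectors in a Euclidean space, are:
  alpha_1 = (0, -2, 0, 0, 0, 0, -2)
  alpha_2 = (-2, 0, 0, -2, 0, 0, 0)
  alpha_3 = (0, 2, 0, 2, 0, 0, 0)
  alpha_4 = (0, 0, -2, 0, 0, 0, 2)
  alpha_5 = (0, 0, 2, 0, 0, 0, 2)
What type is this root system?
D_5 (so(10))

Compute the Cartan integers a_ij = 2(alpha_i, alpha_j)/(alpha_j, alpha_j); the resulting 5x5 Cartan matrix is
[[2, 0, -1, -1, -1], [0, 2, -1, 0, 0], [-1, -1, 2, 0, 0], [-1, 0, 0, 2, 0], [-1, 0, 0, 0, 2]].
All simple roots have the same length, so the diagram is simply laced. The associated Dynkin diagram is a chain of 3 nodes with a fork of two nodes at one end (D_5), so the type is D_5 (the algebra so(10)).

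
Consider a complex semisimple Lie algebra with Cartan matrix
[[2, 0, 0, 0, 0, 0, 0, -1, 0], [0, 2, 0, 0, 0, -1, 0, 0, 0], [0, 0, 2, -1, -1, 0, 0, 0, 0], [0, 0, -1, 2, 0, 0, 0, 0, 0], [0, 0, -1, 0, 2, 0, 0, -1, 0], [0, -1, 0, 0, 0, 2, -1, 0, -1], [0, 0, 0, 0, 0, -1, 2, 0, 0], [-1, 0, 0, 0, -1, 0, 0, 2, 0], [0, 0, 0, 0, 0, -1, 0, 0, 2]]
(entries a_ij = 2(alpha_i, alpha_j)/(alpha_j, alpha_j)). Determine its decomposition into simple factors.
A_5 ⊕ D_4

The diagram associated to this matrix has two connected components: the simple roots {alpha_1, alpha_3, alpha_4, alpha_5, alpha_8} form a chain of 5 nodes with single edges (A_5), and {alpha_2, alpha_6, alpha_7, alpha_9} form a chain of 2 nodes with a fork of two nodes at one end (D_4). A semisimple Lie algebra decomposes uniquely as the direct sum of simple ideals, one per connected component of its Dynkin diagram, so g ≅ A_5 ⊕ D_4 (dimension 35 + 28 = 63).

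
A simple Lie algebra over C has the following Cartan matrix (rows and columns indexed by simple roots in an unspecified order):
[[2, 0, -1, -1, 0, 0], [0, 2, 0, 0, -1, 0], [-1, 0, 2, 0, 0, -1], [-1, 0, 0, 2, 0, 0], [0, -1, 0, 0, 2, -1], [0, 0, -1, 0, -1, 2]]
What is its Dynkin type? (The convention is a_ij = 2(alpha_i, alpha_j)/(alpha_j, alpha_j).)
The matrix has rank 6 with 2's on the diagonal. Reading the off-diagonal entries as Dynkin edges (a single edge where a_ij = a_ji = -1; a double or triple edge where a_ij * a_ji = 2 or 3), the diagram is a chain of 6 nodes with single edges (A_6). One simple-root ordering that puts it in standard form is (alpha_4, alpha_1, alpha_3, alpha_6, alpha_5, alpha_2). So the algebra is type A_6, i.e. sl(7).

type A_6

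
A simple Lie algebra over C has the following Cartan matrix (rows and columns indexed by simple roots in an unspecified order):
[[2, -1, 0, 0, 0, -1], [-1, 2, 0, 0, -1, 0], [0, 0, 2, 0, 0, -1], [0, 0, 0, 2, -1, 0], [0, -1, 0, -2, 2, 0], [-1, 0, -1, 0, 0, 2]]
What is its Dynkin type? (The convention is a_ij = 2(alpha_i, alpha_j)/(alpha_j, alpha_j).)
B_6 (so(13))

The matrix has rank 6 with 2's on the diagonal. Reading the off-diagonal entries as Dynkin edges (a single edge where a_ij = a_ji = -1; a double or triple edge where a_ij * a_ji = 2 or 3), the diagram is a chain of 6 nodes with a double edge at one end; the terminal node there is the unique short simple root (B_6). One simple-root ordering that puts it in standard form is (alpha_3, alpha_6, alpha_1, alpha_2, alpha_5, alpha_4). So the algebra is type B_6, i.e. so(13).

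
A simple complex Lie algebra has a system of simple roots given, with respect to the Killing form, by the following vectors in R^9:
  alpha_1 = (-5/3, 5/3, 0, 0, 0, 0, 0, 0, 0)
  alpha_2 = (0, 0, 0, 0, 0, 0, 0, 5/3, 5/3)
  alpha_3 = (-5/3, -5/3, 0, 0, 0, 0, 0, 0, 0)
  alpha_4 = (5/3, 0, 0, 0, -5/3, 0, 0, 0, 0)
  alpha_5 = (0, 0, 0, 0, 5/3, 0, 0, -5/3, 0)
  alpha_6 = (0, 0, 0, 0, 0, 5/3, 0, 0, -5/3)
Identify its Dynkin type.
Compute the Cartan integers a_ij = 2(alpha_i, alpha_j)/(alpha_j, alpha_j); the resulting 6x6 Cartan matrix is
[[2, 0, 0, -1, 0, 0], [0, 2, 0, 0, -1, -1], [0, 0, 2, -1, 0, 0], [-1, 0, -1, 2, -1, 0], [0, -1, 0, -1, 2, 0], [0, -1, 0, 0, 0, 2]].
All simple roots have the same length, so the diagram is simply laced. The associated Dynkin diagram is a chain of 4 nodes with a fork of two nodes at one end (D_6), so the type is D_6 (the algebra so(12)).

D6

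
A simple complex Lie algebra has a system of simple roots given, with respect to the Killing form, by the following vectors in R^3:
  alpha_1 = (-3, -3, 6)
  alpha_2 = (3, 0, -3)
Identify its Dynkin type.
Compute the Cartan integers a_ij = 2(alpha_i, alpha_j)/(alpha_j, alpha_j); the resulting 2x2 Cartan matrix is
[[2, -3], [-1, 2]].
The roots have two lengths (squared-length ratio 3:1); the short ones are alpha_{2}. The associated Dynkin diagram is two nodes joined by a triple edge (G_2), so the type is G_2.

G_2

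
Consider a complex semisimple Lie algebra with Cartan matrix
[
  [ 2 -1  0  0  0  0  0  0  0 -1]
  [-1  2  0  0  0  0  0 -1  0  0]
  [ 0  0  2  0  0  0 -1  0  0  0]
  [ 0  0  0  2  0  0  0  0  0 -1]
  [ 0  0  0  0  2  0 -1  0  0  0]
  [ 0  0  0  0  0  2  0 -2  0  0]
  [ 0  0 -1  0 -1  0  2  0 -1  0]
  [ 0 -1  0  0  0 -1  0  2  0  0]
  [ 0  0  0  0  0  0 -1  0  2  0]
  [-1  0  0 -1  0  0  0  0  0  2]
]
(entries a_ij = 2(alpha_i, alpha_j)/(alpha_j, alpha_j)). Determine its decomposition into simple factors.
The diagram associated to this matrix has two connected components: the simple roots {alpha_1, alpha_2, alpha_4, alpha_6, alpha_8, alpha_10} form a chain of 6 nodes with a double edge at one end; the terminal node there is the unique long simple root (C_6), and {alpha_3, alpha_5, alpha_7, alpha_9} form a chain of 2 nodes with a fork of two nodes at one end (D_4). A semisimple Lie algebra decomposes uniquely as the direct sum of simple ideals, one per connected component of its Dynkin diagram, so g ≅ C_6 ⊕ D_4 (dimension 78 + 28 = 106).

C_6 (sp(12)) + D_4 (so(8))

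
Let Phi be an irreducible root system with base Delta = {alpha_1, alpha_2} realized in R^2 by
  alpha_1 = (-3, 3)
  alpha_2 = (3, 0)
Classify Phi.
Compute the Cartan integers a_ij = 2(alpha_i, alpha_j)/(alpha_j, alpha_j); the resulting 2x2 Cartan matrix is
[[2, -2], [-1, 2]].
The roots have two lengths (squared-length ratio 2:1); the short ones are alpha_{2}. The associated Dynkin diagram is a chain of 2 nodes with a double edge at one end; the terminal node there is the unique short simple root (B_2), so the type is B_2 (the algebra so(5)).

type B_2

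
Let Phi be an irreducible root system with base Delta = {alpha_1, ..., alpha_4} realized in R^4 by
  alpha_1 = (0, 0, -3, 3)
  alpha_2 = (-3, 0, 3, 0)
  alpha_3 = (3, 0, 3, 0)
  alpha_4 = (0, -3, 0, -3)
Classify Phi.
D4

Compute the Cartan integers a_ij = 2(alpha_i, alpha_j)/(alpha_j, alpha_j); the resulting 4x4 Cartan matrix is
[[2, -1, -1, -1], [-1, 2, 0, 0], [-1, 0, 2, 0], [-1, 0, 0, 2]].
All simple roots have the same length, so the diagram is simply laced. The associated Dynkin diagram is a chain of 2 nodes with a fork of two nodes at one end (D_4), so the type is D_4 (the algebra so(8)).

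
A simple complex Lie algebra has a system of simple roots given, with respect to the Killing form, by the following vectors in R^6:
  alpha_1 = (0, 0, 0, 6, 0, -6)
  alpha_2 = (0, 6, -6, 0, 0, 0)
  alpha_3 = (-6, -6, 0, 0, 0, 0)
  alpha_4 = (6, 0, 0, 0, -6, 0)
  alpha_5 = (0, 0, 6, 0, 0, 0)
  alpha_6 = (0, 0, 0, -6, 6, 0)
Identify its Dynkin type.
Compute the Cartan integers a_ij = 2(alpha_i, alpha_j)/(alpha_j, alpha_j); the resulting 6x6 Cartan matrix is
[[2, 0, 0, 0, 0, -1], [0, 2, -1, 0, -2, 0], [0, -1, 2, -1, 0, 0], [0, 0, -1, 2, 0, -1], [0, -1, 0, 0, 2, 0], [-1, 0, 0, -1, 0, 2]].
The roots have two lengths (squared-length ratio 2:1); the short ones are alpha_{5}. The associated Dynkin diagram is a chain of 6 nodes with a double edge at one end; the terminal node there is the unique short simple root (B_6), so the type is B_6 (the algebra so(13)).

B_6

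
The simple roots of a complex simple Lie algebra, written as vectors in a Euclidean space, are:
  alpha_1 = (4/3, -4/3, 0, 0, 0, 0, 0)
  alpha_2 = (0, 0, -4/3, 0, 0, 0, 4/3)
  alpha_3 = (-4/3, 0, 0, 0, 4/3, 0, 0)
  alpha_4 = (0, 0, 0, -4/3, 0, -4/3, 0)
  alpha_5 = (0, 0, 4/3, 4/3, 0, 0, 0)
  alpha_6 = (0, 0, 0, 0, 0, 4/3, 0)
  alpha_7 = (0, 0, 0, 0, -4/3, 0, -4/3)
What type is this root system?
B7

Compute the Cartan integers a_ij = 2(alpha_i, alpha_j)/(alpha_j, alpha_j); the resulting 7x7 Cartan matrix is
[[2, 0, -1, 0, 0, 0, 0], [0, 2, 0, 0, -1, 0, -1], [-1, 0, 2, 0, 0, 0, -1], [0, 0, 0, 2, -1, -2, 0], [0, -1, 0, -1, 2, 0, 0], [0, 0, 0, -1, 0, 2, 0], [0, -1, -1, 0, 0, 0, 2]].
The roots have two lengths (squared-length ratio 2:1); the short ones are alpha_{6}. The associated Dynkin diagram is a chain of 7 nodes with a double edge at one end; the terminal node there is the unique short simple root (B_7), so the type is B_7 (the algebra so(15)).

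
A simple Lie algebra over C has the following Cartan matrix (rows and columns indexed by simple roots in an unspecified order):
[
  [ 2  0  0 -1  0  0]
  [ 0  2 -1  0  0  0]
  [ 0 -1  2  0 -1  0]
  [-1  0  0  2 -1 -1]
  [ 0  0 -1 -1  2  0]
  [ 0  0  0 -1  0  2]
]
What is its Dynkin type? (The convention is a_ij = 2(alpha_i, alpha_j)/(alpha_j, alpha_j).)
D6

The matrix has rank 6 with 2's on the diagonal. Reading the off-diagonal entries as Dynkin edges (a single edge where a_ij = a_ji = -1; a double or triple edge where a_ij * a_ji = 2 or 3), the diagram is a chain of 4 nodes with a fork of two nodes at one end (D_6). One simple-root ordering that puts it in standard form is (alpha_2, alpha_3, alpha_5, alpha_4, alpha_6, alpha_1). So the algebra is type D_6, i.e. so(12).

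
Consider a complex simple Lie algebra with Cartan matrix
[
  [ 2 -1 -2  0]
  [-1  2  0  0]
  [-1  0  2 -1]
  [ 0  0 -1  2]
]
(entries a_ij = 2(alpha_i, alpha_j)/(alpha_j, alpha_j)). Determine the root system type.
The matrix has rank 4 with 2's on the diagonal. Reading the off-diagonal entries as Dynkin edges (a single edge where a_ij = a_ji = -1; a double or triple edge where a_ij * a_ji = 2 or 3), the diagram is a chain of 4 nodes with a double edge between the middle two (F_4). One simple-root ordering that puts it in standard form is (alpha_2, alpha_1, alpha_3, alpha_4). So the algebra is type F_4.

F_4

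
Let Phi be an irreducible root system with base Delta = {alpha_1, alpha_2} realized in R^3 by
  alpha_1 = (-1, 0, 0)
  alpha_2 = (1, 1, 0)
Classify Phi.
Compute the Cartan integers a_ij = 2(alpha_i, alpha_j)/(alpha_j, alpha_j); the resulting 2x2 Cartan matrix is
[[2, -1], [-2, 2]].
The roots have two lengths (squared-length ratio 2:1); the short ones are alpha_{1}. The associated Dynkin diagram is a chain of 2 nodes with a double edge at one end; the terminal node there is the unique short simple root (B_2), so the type is B_2 (the algebra so(5)).

B_2 (so(5))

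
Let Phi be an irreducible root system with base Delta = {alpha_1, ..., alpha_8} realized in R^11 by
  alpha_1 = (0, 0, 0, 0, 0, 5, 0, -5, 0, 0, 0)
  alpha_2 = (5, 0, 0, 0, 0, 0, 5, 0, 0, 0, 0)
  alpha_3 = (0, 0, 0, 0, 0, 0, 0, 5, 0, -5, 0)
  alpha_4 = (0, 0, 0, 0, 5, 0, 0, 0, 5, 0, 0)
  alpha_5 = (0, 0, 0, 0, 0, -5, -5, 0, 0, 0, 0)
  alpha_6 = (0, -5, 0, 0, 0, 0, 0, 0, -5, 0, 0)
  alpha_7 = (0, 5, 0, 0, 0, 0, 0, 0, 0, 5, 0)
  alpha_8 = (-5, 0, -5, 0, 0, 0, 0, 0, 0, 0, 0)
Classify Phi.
Compute the Cartan integers a_ij = 2(alpha_i, alpha_j)/(alpha_j, alpha_j); the resulting 8x8 Cartan matrix is
[[2, 0, -1, 0, -1, 0, 0, 0], [0, 2, 0, 0, -1, 0, 0, -1], [-1, 0, 2, 0, 0, 0, -1, 0], [0, 0, 0, 2, 0, -1, 0, 0], [-1, -1, 0, 0, 2, 0, 0, 0], [0, 0, 0, -1, 0, 2, -1, 0], [0, 0, -1, 0, 0, -1, 2, 0], [0, -1, 0, 0, 0, 0, 0, 2]].
All simple roots have the same length, so the diagram is simply laced. The associated Dynkin diagram is a chain of 8 nodes with single edges (A_8), so the type is A_8 (the algebra sl(9)).

A8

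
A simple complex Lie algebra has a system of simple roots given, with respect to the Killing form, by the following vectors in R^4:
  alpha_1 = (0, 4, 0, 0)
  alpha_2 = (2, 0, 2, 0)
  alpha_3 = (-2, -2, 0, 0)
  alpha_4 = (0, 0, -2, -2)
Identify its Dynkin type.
C_4

Compute the Cartan integers a_ij = 2(alpha_i, alpha_j)/(alpha_j, alpha_j); the resulting 4x4 Cartan matrix is
[[2, 0, -2, 0], [0, 2, -1, -1], [-1, -1, 2, 0], [0, -1, 0, 2]].
The roots have two lengths (squared-length ratio 2:1); the short ones are alpha_{2,3,4}. The associated Dynkin diagram is a chain of 4 nodes with a double edge at one end; the terminal node there is the unique long simple root (C_4), so the type is C_4 (the algebra sp(8)).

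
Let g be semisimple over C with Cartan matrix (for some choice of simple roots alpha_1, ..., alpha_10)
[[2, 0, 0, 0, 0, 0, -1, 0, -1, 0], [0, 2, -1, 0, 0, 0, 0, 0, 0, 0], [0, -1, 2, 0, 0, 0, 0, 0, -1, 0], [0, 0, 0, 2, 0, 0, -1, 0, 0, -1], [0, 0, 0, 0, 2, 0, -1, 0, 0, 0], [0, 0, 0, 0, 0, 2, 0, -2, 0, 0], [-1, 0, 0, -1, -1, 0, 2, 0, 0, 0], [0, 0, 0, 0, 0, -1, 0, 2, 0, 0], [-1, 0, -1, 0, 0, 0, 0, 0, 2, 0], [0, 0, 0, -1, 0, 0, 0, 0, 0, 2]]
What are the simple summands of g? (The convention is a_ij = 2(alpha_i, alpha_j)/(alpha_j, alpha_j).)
The diagram associated to this matrix has two connected components: the simple roots {alpha_6, alpha_8} form a chain of 2 nodes with a double edge at one end; the terminal node there is the unique short simple root (B_2), and {alpha_1, alpha_2, alpha_3, alpha_4, alpha_5, alpha_7, alpha_9, alpha_10} form a chain of 7 nodes with one extra node attached to the third node from one end (E_8). A semisimple Lie algebra decomposes uniquely as the direct sum of simple ideals, one per connected component of its Dynkin diagram, so g ≅ B_2 ⊕ E_8 (dimension 10 + 248 = 258).

B_2 + E_8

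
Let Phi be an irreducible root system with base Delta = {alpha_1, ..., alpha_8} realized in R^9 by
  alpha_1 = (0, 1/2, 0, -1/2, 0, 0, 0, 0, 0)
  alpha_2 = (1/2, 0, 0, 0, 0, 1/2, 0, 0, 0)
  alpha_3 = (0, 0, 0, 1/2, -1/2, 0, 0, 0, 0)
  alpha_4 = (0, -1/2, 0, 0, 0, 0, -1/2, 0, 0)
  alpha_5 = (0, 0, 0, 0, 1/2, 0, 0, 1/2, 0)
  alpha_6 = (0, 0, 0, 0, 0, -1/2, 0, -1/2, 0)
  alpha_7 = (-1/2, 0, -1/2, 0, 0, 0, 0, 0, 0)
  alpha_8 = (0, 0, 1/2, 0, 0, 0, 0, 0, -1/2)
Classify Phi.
Compute the Cartan integers a_ij = 2(alpha_i, alpha_j)/(alpha_j, alpha_j); the resulting 8x8 Cartan matrix is
[[2, 0, -1, -1, 0, 0, 0, 0], [0, 2, 0, 0, 0, -1, -1, 0], [-1, 0, 2, 0, -1, 0, 0, 0], [-1, 0, 0, 2, 0, 0, 0, 0], [0, 0, -1, 0, 2, -1, 0, 0], [0, -1, 0, 0, -1, 2, 0, 0], [0, -1, 0, 0, 0, 0, 2, -1], [0, 0, 0, 0, 0, 0, -1, 2]].
All simple roots have the same length, so the diagram is simply laced. The associated Dynkin diagram is a chain of 8 nodes with single edges (A_8), so the type is A_8 (the algebra sl(9)).

A8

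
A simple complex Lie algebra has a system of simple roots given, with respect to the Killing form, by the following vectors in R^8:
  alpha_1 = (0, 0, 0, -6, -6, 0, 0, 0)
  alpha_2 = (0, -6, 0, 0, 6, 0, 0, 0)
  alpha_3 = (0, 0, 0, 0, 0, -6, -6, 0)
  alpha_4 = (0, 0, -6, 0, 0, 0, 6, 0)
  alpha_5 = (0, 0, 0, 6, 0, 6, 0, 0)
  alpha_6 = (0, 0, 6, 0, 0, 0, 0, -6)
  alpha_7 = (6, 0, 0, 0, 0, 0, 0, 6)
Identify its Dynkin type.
Compute the Cartan integers a_ij = 2(alpha_i, alpha_j)/(alpha_j, alpha_j); the resulting 7x7 Cartan matrix is
[[2, -1, 0, 0, -1, 0, 0], [-1, 2, 0, 0, 0, 0, 0], [0, 0, 2, -1, -1, 0, 0], [0, 0, -1, 2, 0, -1, 0], [-1, 0, -1, 0, 2, 0, 0], [0, 0, 0, -1, 0, 2, -1], [0, 0, 0, 0, 0, -1, 2]].
All simple roots have the same length, so the diagram is simply laced. The associated Dynkin diagram is a chain of 7 nodes with single edges (A_7), so the type is A_7 (the algebra sl(8)).

A_7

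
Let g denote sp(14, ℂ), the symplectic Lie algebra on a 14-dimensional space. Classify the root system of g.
C_7 (sp(14))

This is sp(14), which has dimension 14(14+1)/2 = 105 and rank 14/2 = 7. In the classification of classical Lie algebras, the symplectic algebra sp(2n) has type C_n; here n = 7, so the Dynkin diagram is a chain of 7 nodes with a double edge at one end; the terminal node there is the unique long simple root (C_7). Hence the type is C_7.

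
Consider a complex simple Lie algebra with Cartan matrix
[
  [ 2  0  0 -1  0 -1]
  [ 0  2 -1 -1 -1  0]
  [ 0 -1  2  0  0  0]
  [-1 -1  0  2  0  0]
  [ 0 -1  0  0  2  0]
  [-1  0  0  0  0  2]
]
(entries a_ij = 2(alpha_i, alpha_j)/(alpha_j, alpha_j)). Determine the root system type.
D_6 (so(12))

The matrix has rank 6 with 2's on the diagonal. Reading the off-diagonal entries as Dynkin edges (a single edge where a_ij = a_ji = -1; a double or triple edge where a_ij * a_ji = 2 or 3), the diagram is a chain of 4 nodes with a fork of two nodes at one end (D_6). One simple-root ordering that puts it in standard form is (alpha_6, alpha_1, alpha_4, alpha_2, alpha_3, alpha_5). So the algebra is type D_6, i.e. so(12).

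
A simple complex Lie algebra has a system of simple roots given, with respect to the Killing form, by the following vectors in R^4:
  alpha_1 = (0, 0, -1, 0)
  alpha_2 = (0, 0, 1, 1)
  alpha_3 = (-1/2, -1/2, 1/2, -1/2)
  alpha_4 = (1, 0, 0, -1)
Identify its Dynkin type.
Compute the Cartan integers a_ij = 2(alpha_i, alpha_j)/(alpha_j, alpha_j); the resulting 4x4 Cartan matrix is
[[2, -1, -1, 0], [-2, 2, 0, -1], [-1, 0, 2, 0], [0, -1, 0, 2]].
The roots have two lengths (squared-length ratio 2:1); the short ones are alpha_{1,3}. The associated Dynkin diagram is a chain of 4 nodes with a double edge between the middle two (F_4), so the type is F_4.

F_4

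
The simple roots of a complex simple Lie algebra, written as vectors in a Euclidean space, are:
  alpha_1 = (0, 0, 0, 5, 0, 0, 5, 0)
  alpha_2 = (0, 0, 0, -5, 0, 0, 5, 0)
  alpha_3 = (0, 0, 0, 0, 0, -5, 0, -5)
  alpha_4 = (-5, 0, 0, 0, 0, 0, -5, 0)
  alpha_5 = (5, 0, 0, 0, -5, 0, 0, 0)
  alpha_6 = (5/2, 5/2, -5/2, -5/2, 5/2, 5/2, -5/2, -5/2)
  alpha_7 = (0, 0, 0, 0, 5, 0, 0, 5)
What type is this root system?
Compute the Cartan integers a_ij = 2(alpha_i, alpha_j)/(alpha_j, alpha_j); the resulting 7x7 Cartan matrix is
[[2, 0, 0, -1, 0, -1, 0], [0, 2, 0, -1, 0, 0, 0], [0, 0, 2, 0, 0, 0, -1], [-1, -1, 0, 2, -1, 0, 0], [0, 0, 0, -1, 2, 0, -1], [-1, 0, 0, 0, 0, 2, 0], [0, 0, -1, 0, -1, 0, 2]].
All simple roots have the same length, so the diagram is simply laced. The associated Dynkin diagram is a chain of 6 nodes with one extra node attached to the third node from one end (E_7), so the type is E_7.

E_7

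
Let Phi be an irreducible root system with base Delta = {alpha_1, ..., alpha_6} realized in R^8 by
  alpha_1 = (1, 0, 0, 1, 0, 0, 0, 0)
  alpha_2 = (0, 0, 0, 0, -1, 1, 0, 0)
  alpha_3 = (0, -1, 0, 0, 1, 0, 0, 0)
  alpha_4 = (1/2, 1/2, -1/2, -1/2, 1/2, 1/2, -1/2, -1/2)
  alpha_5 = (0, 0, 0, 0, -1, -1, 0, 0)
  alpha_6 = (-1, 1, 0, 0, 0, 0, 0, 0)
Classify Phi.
E_6

Compute the Cartan integers a_ij = 2(alpha_i, alpha_j)/(alpha_j, alpha_j); the resulting 6x6 Cartan matrix is
[[2, 0, 0, 0, 0, -1], [0, 2, -1, 0, 0, 0], [0, -1, 2, 0, -1, -1], [0, 0, 0, 2, -1, 0], [0, 0, -1, -1, 2, 0], [-1, 0, -1, 0, 0, 2]].
All simple roots have the same length, so the diagram is simply laced. The associated Dynkin diagram is a chain of 5 nodes with one extra node attached to the third node from one end (E_6), so the type is E_6.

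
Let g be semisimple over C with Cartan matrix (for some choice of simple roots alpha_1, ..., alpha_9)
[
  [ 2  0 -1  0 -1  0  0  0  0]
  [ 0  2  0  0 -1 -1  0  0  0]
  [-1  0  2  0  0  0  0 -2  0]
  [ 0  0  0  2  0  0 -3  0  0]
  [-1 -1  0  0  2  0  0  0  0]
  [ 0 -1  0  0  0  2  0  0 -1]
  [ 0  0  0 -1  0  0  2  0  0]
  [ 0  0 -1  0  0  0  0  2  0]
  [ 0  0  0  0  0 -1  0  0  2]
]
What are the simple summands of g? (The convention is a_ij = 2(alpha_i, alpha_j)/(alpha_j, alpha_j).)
B_7 + G_2

The diagram associated to this matrix has two connected components: the simple roots {alpha_1, alpha_2, alpha_3, alpha_5, alpha_6, alpha_8, alpha_9} form a chain of 7 nodes with a double edge at one end; the terminal node there is the unique short simple root (B_7), and {alpha_4, alpha_7} form two nodes joined by a triple edge (G_2). A semisimple Lie algebra decomposes uniquely as the direct sum of simple ideals, one per connected component of its Dynkin diagram, so g ≅ B_7 ⊕ G_2 (dimension 105 + 14 = 119).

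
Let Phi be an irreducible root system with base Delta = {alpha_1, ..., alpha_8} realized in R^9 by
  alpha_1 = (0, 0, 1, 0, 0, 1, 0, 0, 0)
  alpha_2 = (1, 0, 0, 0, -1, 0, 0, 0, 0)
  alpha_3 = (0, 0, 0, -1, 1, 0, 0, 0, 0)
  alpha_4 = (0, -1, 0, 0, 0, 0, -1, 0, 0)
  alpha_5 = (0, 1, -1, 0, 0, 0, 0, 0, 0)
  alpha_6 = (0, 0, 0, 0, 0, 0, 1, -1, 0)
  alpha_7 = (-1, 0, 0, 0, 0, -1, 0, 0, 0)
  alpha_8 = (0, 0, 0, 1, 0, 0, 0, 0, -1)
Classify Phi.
A_8

Compute the Cartan integers a_ij = 2(alpha_i, alpha_j)/(alpha_j, alpha_j); the resulting 8x8 Cartan matrix is
[[2, 0, 0, 0, -1, 0, -1, 0], [0, 2, -1, 0, 0, 0, -1, 0], [0, -1, 2, 0, 0, 0, 0, -1], [0, 0, 0, 2, -1, -1, 0, 0], [-1, 0, 0, -1, 2, 0, 0, 0], [0, 0, 0, -1, 0, 2, 0, 0], [-1, -1, 0, 0, 0, 0, 2, 0], [0, 0, -1, 0, 0, 0, 0, 2]].
All simple roots have the same length, so the diagram is simply laced. The associated Dynkin diagram is a chain of 8 nodes with single edges (A_8), so the type is A_8 (the algebra sl(9)).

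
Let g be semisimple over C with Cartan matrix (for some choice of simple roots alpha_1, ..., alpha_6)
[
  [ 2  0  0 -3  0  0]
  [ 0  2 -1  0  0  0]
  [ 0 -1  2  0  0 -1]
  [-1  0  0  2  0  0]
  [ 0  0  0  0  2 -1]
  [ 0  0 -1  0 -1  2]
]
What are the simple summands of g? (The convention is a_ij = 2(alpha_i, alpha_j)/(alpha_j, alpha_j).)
type A_4 ⊕ type G_2

The diagram associated to this matrix has two connected components: the simple roots {alpha_2, alpha_3, alpha_5, alpha_6} form a chain of 4 nodes with single edges (A_4), and {alpha_1, alpha_4} form two nodes joined by a triple edge (G_2). A semisimple Lie algebra decomposes uniquely as the direct sum of simple ideals, one per connected component of its Dynkin diagram, so g ≅ A_4 ⊕ G_2 (dimension 24 + 14 = 38).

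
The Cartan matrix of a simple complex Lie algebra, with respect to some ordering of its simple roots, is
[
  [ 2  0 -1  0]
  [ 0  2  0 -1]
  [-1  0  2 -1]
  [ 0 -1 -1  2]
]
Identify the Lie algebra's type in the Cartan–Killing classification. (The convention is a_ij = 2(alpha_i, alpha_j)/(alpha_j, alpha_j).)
A_4 (sl(5))

The matrix has rank 4 with 2's on the diagonal. Reading the off-diagonal entries as Dynkin edges (a single edge where a_ij = a_ji = -1; a double or triple edge where a_ij * a_ji = 2 or 3), the diagram is a chain of 4 nodes with single edges (A_4). One simple-root ordering that puts it in standard form is (alpha_2, alpha_4, alpha_3, alpha_1). So the algebra is type A_4, i.e. sl(5).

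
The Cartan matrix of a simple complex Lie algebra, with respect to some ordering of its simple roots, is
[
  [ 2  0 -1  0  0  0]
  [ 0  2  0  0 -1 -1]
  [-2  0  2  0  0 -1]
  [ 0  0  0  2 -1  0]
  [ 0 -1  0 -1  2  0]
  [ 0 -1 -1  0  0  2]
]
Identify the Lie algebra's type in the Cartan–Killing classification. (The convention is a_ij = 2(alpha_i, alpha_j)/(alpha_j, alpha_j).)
The matrix has rank 6 with 2's on the diagonal. Reading the off-diagonal entries as Dynkin edges (a single edge where a_ij = a_ji = -1; a double or triple edge where a_ij * a_ji = 2 or 3), the diagram is a chain of 6 nodes with a double edge at one end; the terminal node there is the unique short simple root (B_6). One simple-root ordering that puts it in standard form is (alpha_4, alpha_5, alpha_2, alpha_6, alpha_3, alpha_1). So the algebra is type B_6, i.e. so(13).

B_6 (so(13))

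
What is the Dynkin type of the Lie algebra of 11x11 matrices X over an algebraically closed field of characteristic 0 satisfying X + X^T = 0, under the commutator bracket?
B_5 (so(11))

This is so(11) with 11 odd, which has dimension 11(11-1)/2 = 55 and rank (11-1)/2 = 5. In the classification of classical Lie algebras, the orthogonal algebra so(2n+1) in an odd number of variables has type B_n; here n = 5, so the Dynkin diagram is a chain of 5 nodes with a double edge at one end; the terminal node there is the unique short simple root (B_5). Hence the type is B_5.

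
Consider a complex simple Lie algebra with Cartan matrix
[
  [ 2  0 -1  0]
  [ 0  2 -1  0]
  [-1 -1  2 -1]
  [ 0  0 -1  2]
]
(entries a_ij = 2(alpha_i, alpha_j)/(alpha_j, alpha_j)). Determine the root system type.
D_4 (so(8))

The matrix has rank 4 with 2's on the diagonal. Reading the off-diagonal entries as Dynkin edges (a single edge where a_ij = a_ji = -1; a double or triple edge where a_ij * a_ji = 2 or 3), the diagram is a chain of 2 nodes with a fork of two nodes at one end (D_4). One simple-root ordering that puts it in standard form is (alpha_1, alpha_3, alpha_2, alpha_4). So the algebra is type D_4, i.e. so(8).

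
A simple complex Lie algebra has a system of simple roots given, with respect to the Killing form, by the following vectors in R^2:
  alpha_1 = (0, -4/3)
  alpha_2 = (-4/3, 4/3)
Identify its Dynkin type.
B_2

Compute the Cartan integers a_ij = 2(alpha_i, alpha_j)/(alpha_j, alpha_j); the resulting 2x2 Cartan matrix is
[[2, -1], [-2, 2]].
The roots have two lengths (squared-length ratio 2:1); the short ones are alpha_{1}. The associated Dynkin diagram is a chain of 2 nodes with a double edge at one end; the terminal node there is the unique short simple root (B_2), so the type is B_2 (the algebra so(5)).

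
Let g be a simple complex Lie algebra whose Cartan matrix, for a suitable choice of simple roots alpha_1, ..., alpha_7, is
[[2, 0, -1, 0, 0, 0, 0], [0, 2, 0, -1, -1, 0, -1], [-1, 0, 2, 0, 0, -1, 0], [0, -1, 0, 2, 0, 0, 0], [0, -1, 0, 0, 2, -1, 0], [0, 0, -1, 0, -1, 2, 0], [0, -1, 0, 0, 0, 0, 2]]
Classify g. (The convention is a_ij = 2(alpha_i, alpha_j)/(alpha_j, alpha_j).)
D7

The matrix has rank 7 with 2's on the diagonal. Reading the off-diagonal entries as Dynkin edges (a single edge where a_ij = a_ji = -1; a double or triple edge where a_ij * a_ji = 2 or 3), the diagram is a chain of 5 nodes with a fork of two nodes at one end (D_7). One simple-root ordering that puts it in standard form is (alpha_1, alpha_3, alpha_6, alpha_5, alpha_2, alpha_7, alpha_4). So the algebra is type D_7, i.e. so(14).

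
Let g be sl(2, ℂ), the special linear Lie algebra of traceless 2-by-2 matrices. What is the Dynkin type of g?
This is sl(2), which has dimension 2^2 - 1 = 3 and rank 2 - 1 = 1 (a Cartan subalgebra is the diagonal traceless matrices). In the classification of classical Lie algebras, the special linear algebra sl(n+1) has type A_n; here n = 1, so the Dynkin diagram is a chain of 1 nodes with single edges (A_1). Hence the type is A_1.

A1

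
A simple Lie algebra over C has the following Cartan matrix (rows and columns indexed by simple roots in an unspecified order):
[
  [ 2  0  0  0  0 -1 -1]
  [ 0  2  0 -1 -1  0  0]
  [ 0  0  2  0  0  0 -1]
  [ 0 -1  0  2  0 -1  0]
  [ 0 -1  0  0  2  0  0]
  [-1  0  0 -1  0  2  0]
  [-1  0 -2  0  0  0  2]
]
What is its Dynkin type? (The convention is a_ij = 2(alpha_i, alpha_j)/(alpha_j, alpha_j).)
The matrix has rank 7 with 2's on the diagonal. Reading the off-diagonal entries as Dynkin edges (a single edge where a_ij = a_ji = -1; a double or triple edge where a_ij * a_ji = 2 or 3), the diagram is a chain of 7 nodes with a double edge at one end; the terminal node there is the unique short simple root (B_7). One simple-root ordering that puts it in standard form is (alpha_5, alpha_2, alpha_4, alpha_6, alpha_1, alpha_7, alpha_3). So the algebra is type B_7, i.e. so(15).

type B_7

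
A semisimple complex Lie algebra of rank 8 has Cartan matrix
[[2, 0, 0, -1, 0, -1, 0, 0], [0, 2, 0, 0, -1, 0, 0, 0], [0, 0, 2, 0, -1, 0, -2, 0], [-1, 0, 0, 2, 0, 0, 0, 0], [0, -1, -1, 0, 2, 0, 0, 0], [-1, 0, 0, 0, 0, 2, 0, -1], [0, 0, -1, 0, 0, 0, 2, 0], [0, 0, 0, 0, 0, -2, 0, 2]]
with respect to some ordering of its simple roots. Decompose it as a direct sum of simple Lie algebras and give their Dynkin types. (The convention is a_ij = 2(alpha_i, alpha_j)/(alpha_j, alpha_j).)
The diagram associated to this matrix has two connected components: the simple roots {alpha_2, alpha_3, alpha_5, alpha_7} form a chain of 4 nodes with a double edge at one end; the terminal node there is the unique short simple root (B_4), and {alpha_1, alpha_4, alpha_6, alpha_8} form a chain of 4 nodes with a double edge at one end; the terminal node there is the unique long simple root (C_4). A semisimple Lie algebra decomposes uniquely as the direct sum of simple ideals, one per connected component of its Dynkin diagram, so g ≅ B_4 ⊕ C_4 (dimension 36 + 36 = 72).

B4 + C4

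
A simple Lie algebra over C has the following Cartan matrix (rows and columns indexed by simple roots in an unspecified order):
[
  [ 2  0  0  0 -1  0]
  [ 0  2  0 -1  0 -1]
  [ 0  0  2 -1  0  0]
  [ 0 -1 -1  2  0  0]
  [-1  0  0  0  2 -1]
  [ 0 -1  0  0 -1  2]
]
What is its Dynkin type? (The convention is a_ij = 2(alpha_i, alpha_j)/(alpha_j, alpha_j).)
A_6

The matrix has rank 6 with 2's on the diagonal. Reading the off-diagonal entries as Dynkin edges (a single edge where a_ij = a_ji = -1; a double or triple edge where a_ij * a_ji = 2 or 3), the diagram is a chain of 6 nodes with single edges (A_6). One simple-root ordering that puts it in standard form is (alpha_1, alpha_5, alpha_6, alpha_2, alpha_4, alpha_3). So the algebra is type A_6, i.e. sl(7).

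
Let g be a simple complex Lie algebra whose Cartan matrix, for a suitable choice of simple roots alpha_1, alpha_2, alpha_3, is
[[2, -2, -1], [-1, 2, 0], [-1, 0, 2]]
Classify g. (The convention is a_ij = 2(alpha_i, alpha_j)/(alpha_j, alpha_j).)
The matrix has rank 3 with 2's on the diagonal. Reading the off-diagonal entries as Dynkin edges (a single edge where a_ij = a_ji = -1; a double or triple edge where a_ij * a_ji = 2 or 3), the diagram is a chain of 3 nodes with a double edge at one end; the terminal node there is the unique short simple root (B_3). One simple-root ordering that puts it in standard form is (alpha_3, alpha_1, alpha_2). So the algebra is type B_3, i.e. so(7).

B_3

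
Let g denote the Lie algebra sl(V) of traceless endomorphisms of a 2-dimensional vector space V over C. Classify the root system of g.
A_1 (sl(2))

This is sl(2), which has dimension 2^2 - 1 = 3 and rank 2 - 1 = 1 (a Cartan subalgebra is the diagonal traceless matrices). In the classification of classical Lie algebras, the special linear algebra sl(n+1) has type A_n; here n = 1, so the Dynkin diagram is a chain of 1 nodes with single edges (A_1). Hence the type is A_1.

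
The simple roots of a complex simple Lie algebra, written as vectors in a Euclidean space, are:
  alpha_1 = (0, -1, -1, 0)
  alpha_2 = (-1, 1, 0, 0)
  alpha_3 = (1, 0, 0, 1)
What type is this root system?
A3

Compute the Cartan integers a_ij = 2(alpha_i, alpha_j)/(alpha_j, alpha_j); the resulting 3x3 Cartan matrix is
[[2, -1, 0], [-1, 2, -1], [0, -1, 2]].
All simple roots have the same length, so the diagram is simply laced. The associated Dynkin diagram is a chain of 3 nodes with single edges (A_3), so the type is A_3 (the algebra sl(4)).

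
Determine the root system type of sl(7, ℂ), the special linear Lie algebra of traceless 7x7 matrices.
A6

This is sl(7), which has dimension 7^2 - 1 = 48 and rank 7 - 1 = 6 (a Cartan subalgebra is the diagonal traceless matrices). In the classification of classical Lie algebras, the special linear algebra sl(n+1) has type A_n; here n = 6, so the Dynkin diagram is a chain of 6 nodes with single edges (A_6). Hence the type is A_6.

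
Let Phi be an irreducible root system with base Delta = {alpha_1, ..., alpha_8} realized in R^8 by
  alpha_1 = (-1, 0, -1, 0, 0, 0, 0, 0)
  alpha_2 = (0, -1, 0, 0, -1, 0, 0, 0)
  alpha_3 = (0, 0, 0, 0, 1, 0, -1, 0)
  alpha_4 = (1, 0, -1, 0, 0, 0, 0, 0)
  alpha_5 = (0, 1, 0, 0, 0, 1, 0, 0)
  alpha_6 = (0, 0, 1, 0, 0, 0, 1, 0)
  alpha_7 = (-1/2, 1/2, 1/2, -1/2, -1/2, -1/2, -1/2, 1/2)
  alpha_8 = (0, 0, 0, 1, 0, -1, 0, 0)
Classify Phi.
E8

Compute the Cartan integers a_ij = 2(alpha_i, alpha_j)/(alpha_j, alpha_j); the resulting 8x8 Cartan matrix is
[[2, 0, 0, 0, 0, -1, 0, 0], [0, 2, -1, 0, -1, 0, 0, 0], [0, -1, 2, 0, 0, -1, 0, 0], [0, 0, 0, 2, 0, -1, -1, 0], [0, -1, 0, 0, 2, 0, 0, -1], [-1, 0, -1, -1, 0, 2, 0, 0], [0, 0, 0, -1, 0, 0, 2, 0], [0, 0, 0, 0, -1, 0, 0, 2]].
All simple roots have the same length, so the diagram is simply laced. The associated Dynkin diagram is a chain of 7 nodes with one extra node attached to the third node from one end (E_8), so the type is E_8.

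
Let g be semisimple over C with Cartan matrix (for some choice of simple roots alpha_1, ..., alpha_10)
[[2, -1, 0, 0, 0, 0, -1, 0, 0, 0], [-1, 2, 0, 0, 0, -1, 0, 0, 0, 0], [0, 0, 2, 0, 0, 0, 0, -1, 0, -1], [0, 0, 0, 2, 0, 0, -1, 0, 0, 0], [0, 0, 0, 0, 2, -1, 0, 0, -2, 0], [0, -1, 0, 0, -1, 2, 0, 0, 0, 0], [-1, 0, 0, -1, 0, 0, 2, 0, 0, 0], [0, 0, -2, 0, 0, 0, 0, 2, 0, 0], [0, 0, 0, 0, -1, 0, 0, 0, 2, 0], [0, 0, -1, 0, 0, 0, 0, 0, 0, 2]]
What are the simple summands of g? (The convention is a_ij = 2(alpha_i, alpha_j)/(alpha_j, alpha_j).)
The diagram associated to this matrix has two connected components: the simple roots {alpha_1, alpha_2, alpha_4, alpha_5, alpha_6, alpha_7, alpha_9} form a chain of 7 nodes with a double edge at one end; the terminal node there is the unique short simple root (B_7), and {alpha_3, alpha_8, alpha_10} form a chain of 3 nodes with a double edge at one end; the terminal node there is the unique long simple root (C_3). A semisimple Lie algebra decomposes uniquely as the direct sum of simple ideals, one per connected component of its Dynkin diagram, so g ≅ B_7 ⊕ C_3 (dimension 105 + 21 = 126).

B_7 (so(15)) + C_3 (sp(6))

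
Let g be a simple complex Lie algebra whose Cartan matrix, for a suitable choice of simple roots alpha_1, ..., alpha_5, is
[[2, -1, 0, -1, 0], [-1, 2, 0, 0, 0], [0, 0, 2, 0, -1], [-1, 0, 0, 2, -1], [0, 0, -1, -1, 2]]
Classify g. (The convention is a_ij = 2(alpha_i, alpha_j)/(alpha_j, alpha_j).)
The matrix has rank 5 with 2's on the diagonal. Reading the off-diagonal entries as Dynkin edges (a single edge where a_ij = a_ji = -1; a double or triple edge where a_ij * a_ji = 2 or 3), the diagram is a chain of 5 nodes with single edges (A_5). One simple-root ordering that puts it in standard form is (alpha_2, alpha_1, alpha_4, alpha_5, alpha_3). So the algebra is type A_5, i.e. sl(6).

A_5 (sl(6))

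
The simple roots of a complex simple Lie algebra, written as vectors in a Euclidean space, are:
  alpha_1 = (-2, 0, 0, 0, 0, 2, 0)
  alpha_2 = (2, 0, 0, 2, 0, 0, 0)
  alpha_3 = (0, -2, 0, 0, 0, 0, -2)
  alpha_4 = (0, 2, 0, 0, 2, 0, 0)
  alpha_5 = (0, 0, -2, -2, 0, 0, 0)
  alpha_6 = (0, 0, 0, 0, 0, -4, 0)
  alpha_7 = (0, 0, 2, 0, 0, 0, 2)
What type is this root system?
type C_7

Compute the Cartan integers a_ij = 2(alpha_i, alpha_j)/(alpha_j, alpha_j); the resulting 7x7 Cartan matrix is
[[2, -1, 0, 0, 0, -1, 0], [-1, 2, 0, 0, -1, 0, 0], [0, 0, 2, -1, 0, 0, -1], [0, 0, -1, 2, 0, 0, 0], [0, -1, 0, 0, 2, 0, -1], [-2, 0, 0, 0, 0, 2, 0], [0, 0, -1, 0, -1, 0, 2]].
The roots have two lengths (squared-length ratio 2:1); the short ones are alpha_{1,2,3,4,5,7}. The associated Dynkin diagram is a chain of 7 nodes with a double edge at one end; the terminal node there is the unique long simple root (C_7), so the type is C_7 (the algebra sp(14)).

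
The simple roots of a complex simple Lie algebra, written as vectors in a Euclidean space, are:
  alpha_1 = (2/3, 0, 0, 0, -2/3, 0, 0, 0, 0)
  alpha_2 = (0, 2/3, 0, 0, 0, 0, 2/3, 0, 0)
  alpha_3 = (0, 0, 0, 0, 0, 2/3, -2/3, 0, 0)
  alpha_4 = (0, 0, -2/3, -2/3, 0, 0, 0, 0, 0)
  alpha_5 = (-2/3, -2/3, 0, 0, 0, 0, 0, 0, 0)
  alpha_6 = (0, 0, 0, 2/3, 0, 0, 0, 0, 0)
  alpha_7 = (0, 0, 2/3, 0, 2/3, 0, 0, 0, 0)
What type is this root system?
Compute the Cartan integers a_ij = 2(alpha_i, alpha_j)/(alpha_j, alpha_j); the resulting 7x7 Cartan matrix is
[[2, 0, 0, 0, -1, 0, -1], [0, 2, -1, 0, -1, 0, 0], [0, -1, 2, 0, 0, 0, 0], [0, 0, 0, 2, 0, -2, -1], [-1, -1, 0, 0, 2, 0, 0], [0, 0, 0, -1, 0, 2, 0], [-1, 0, 0, -1, 0, 0, 2]].
The roots have two lengths (squared-length ratio 2:1); the short ones are alpha_{6}. The associated Dynkin diagram is a chain of 7 nodes with a double edge at one end; the terminal node there is the unique short simple root (B_7), so the type is B_7 (the algebra so(15)).

B_7 (so(15))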